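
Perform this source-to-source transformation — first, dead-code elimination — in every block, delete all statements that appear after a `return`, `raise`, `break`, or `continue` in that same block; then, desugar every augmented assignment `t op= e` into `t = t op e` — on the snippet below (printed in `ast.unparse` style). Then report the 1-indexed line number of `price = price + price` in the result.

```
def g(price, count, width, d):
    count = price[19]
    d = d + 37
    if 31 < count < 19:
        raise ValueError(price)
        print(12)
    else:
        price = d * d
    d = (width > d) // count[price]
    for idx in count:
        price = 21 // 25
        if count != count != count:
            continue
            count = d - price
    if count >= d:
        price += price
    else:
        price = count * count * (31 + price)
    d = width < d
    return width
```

14

Transformed code:
def g(price, count, width, d):
    count = price[19]
    d = d + 37
    if 31 < count < 19:
        raise ValueError(price)
    else:
        price = d * d
    d = (width > d) // count[price]
    for idx in count:
        price = 21 // 25
        if count != count != count:
            continue
    if count >= d:
        price = price + price
    else:
        price = count * count * (31 + price)
    d = width < d
    return width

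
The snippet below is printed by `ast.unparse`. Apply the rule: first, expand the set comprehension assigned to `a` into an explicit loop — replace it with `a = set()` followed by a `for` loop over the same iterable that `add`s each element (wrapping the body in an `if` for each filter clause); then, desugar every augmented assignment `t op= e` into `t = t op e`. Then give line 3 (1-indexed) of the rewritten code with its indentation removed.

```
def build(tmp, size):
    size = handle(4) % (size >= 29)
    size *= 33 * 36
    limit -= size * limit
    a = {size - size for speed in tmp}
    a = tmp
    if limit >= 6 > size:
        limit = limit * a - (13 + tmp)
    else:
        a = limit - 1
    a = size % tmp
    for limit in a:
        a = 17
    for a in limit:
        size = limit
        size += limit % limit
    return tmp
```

size = size * (33 * 36)

Transformed code:
def build(tmp, size):
    size = handle(4) % (size >= 29)
    size = size * (33 * 36)
    limit = limit - size * limit
    a = set()
    for speed in tmp:
        a.add(size - size)
    a = tmp
    if limit >= 6 > size:
        limit = limit * a - (13 + tmp)
    else:
        a = limit - 1
    a = size % tmp
    for limit in a:
        a = 17
    for a in limit:
        size = limit
        size = size + limit % limit
    return tmp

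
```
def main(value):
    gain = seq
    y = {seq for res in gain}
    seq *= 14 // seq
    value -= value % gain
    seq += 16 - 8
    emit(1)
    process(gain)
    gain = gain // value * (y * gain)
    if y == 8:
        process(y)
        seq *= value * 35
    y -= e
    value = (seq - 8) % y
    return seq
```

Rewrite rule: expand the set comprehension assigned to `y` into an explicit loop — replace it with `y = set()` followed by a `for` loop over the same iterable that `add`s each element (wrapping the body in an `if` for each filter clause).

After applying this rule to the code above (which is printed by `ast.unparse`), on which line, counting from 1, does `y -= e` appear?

15

Transformed code:
def main(value):
    gain = seq
    y = set()
    for res in gain:
        y.add(seq)
    seq *= 14 // seq
    value -= value % gain
    seq += 16 - 8
    emit(1)
    process(gain)
    gain = gain // value * (y * gain)
    if y == 8:
        process(y)
        seq *= value * 35
    y -= e
    value = (seq - 8) % y
    return seq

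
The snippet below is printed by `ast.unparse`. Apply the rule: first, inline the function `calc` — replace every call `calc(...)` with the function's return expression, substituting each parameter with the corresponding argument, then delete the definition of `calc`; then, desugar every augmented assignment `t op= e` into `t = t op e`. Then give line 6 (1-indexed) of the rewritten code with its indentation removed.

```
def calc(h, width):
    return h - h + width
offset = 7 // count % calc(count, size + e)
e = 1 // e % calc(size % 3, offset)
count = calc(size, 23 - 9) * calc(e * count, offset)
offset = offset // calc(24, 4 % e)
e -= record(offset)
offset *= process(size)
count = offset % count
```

Transformed code:
offset = 7 // count % (count - count + (size + e))
e = 1 // e % (size % 3 - size % 3 + offset)
count = (size - size + (23 - 9)) * (e * count - e * count + offset)
offset = offset // (24 - 24 + 4 % e)
e = e - record(offset)
offset = offset * process(size)
count = offset % count

offset = offset * process(size)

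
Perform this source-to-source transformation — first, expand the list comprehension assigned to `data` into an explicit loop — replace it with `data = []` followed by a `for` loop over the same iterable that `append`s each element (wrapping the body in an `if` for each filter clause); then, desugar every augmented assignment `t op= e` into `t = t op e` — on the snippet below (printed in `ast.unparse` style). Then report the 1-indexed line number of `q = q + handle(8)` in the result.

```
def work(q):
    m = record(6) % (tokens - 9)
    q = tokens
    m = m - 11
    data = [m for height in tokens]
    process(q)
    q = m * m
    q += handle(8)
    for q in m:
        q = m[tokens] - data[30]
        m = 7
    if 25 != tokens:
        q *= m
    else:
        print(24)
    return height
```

Transformed code:
def work(q):
    m = record(6) % (tokens - 9)
    q = tokens
    m = m - 11
    data = []
    for height in tokens:
        data.append(m)
    process(q)
    q = m * m
    q = q + handle(8)
    for q in m:
        q = m[tokens] - data[30]
        m = 7
    if 25 != tokens:
        q = q * m
    else:
        print(24)
    return height

10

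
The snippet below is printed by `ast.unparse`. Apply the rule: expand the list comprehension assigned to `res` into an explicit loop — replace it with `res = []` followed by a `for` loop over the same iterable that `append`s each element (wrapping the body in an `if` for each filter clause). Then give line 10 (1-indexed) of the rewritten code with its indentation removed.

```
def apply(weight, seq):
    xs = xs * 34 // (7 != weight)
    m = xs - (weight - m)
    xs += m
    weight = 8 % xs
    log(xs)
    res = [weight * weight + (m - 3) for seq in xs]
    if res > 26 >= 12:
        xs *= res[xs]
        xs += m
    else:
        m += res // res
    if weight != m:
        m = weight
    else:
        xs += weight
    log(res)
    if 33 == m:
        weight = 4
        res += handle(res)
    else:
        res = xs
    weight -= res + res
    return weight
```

Transformed code:
def apply(weight, seq):
    xs = xs * 34 // (7 != weight)
    m = xs - (weight - m)
    xs += m
    weight = 8 % xs
    log(xs)
    res = []
    for seq in xs:
        res.append(weight * weight + (m - 3))
    if res > 26 >= 12:
        xs *= res[xs]
        xs += m
    else:
        m += res // res
    if weight != m:
        m = weight
    else:
        xs += weight
    log(res)
    if 33 == m:
        weight = 4
        res += handle(res)
    else:
        res = xs
    weight -= res + res
    return weight

if res > 26 >= 12:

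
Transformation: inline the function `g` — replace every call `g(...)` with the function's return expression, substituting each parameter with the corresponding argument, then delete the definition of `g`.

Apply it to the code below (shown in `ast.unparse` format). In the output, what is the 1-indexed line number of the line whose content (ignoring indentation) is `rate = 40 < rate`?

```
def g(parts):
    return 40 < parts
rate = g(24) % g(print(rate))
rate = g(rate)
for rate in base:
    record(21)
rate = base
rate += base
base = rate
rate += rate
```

Transformed code:
rate = (40 < 24) % (40 < print(rate))
rate = 40 < rate
for rate in base:
    record(21)
rate = base
rate += base
base = rate
rate += rate

2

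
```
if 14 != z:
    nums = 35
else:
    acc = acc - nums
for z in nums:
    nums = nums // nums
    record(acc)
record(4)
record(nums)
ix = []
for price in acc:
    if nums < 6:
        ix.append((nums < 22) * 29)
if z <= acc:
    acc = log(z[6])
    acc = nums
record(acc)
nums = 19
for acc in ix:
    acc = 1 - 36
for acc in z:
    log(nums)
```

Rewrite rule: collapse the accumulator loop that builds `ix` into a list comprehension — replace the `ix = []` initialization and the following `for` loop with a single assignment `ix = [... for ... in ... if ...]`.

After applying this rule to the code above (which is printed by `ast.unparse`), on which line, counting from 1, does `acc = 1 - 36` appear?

17

Transformed code:
if 14 != z:
    nums = 35
else:
    acc = acc - nums
for z in nums:
    nums = nums // nums
    record(acc)
record(4)
record(nums)
ix = [(nums < 22) * 29 for price in acc if nums < 6]
if z <= acc:
    acc = log(z[6])
    acc = nums
record(acc)
nums = 19
for acc in ix:
    acc = 1 - 36
for acc in z:
    log(nums)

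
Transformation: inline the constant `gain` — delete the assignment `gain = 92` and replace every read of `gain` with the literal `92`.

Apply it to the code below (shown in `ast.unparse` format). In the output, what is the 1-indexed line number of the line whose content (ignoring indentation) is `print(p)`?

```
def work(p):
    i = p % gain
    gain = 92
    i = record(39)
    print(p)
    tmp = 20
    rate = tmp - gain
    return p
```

4

Transformed code:
def work(p):
    i = p % 92
    i = record(39)
    print(p)
    tmp = 20
    rate = tmp - 92
    return p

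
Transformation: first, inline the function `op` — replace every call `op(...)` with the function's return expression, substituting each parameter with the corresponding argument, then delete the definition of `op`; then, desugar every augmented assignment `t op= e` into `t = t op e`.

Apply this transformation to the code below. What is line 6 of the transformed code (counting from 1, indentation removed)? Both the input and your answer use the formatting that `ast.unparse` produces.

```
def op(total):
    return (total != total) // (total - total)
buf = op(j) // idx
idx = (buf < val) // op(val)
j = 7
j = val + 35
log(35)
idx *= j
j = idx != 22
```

idx = idx * j

Transformed code:
buf = (j != j) // (j - j) // idx
idx = (buf < val) // ((val != val) // (val - val))
j = 7
j = val + 35
log(35)
idx = idx * j
j = idx != 22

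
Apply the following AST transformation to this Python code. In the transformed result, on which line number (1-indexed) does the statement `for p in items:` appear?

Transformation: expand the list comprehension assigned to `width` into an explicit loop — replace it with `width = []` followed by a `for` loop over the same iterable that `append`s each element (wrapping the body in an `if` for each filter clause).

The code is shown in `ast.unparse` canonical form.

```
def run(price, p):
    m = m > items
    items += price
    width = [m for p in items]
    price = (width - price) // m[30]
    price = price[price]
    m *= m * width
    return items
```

Transformed code:
def run(price, p):
    m = m > items
    items += price
    width = []
    for p in items:
        width.append(m)
    price = (width - price) // m[30]
    price = price[price]
    m *= m * width
    return items

5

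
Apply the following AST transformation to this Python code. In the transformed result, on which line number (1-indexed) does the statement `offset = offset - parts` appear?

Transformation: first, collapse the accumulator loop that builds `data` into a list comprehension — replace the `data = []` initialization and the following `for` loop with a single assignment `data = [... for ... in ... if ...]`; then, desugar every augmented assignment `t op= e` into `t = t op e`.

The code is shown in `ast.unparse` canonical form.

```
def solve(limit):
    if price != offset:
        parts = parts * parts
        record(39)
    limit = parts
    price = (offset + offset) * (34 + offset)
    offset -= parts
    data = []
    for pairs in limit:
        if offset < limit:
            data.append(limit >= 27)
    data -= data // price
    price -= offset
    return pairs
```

Transformed code:
def solve(limit):
    if price != offset:
        parts = parts * parts
        record(39)
    limit = parts
    price = (offset + offset) * (34 + offset)
    offset = offset - parts
    data = [limit >= 27 for pairs in limit if offset < limit]
    data = data - data // price
    price = price - offset
    return pairs

7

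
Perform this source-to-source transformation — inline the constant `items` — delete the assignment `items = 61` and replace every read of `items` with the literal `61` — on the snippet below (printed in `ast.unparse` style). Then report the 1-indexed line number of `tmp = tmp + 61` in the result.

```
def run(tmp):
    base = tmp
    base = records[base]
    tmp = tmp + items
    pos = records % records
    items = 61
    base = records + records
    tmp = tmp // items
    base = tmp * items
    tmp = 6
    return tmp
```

Transformed code:
def run(tmp):
    base = tmp
    base = records[base]
    tmp = tmp + 61
    pos = records % records
    base = records + records
    tmp = tmp // 61
    base = tmp * 61
    tmp = 6
    return tmp

4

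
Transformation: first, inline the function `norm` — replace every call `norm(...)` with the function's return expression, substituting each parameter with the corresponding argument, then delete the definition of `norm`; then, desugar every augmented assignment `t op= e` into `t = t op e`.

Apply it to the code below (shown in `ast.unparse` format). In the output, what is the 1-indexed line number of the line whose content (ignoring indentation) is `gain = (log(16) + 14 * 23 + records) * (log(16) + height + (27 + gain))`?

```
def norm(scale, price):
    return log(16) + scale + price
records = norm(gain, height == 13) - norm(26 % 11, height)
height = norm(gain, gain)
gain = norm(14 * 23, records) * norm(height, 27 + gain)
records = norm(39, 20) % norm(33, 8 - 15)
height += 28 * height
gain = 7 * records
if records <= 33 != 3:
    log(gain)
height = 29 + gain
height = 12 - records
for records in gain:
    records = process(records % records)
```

3

Transformed code:
records = log(16) + gain + (height == 13) - (log(16) + 26 % 11 + height)
height = log(16) + gain + gain
gain = (log(16) + 14 * 23 + records) * (log(16) + height + (27 + gain))
records = (log(16) + 39 + 20) % (log(16) + 33 + (8 - 15))
height = height + 28 * height
gain = 7 * records
if records <= 33 != 3:
    log(gain)
height = 29 + gain
height = 12 - records
for records in gain:
    records = process(records % records)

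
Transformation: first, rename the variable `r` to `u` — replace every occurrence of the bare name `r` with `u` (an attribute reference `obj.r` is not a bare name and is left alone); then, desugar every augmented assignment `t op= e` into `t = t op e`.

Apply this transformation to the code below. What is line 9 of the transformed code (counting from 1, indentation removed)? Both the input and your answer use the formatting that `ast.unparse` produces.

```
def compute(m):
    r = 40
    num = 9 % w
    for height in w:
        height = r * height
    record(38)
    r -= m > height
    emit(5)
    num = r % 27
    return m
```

Transformed code:
def compute(m):
    u = 40
    num = 9 % w
    for height in w:
        height = u * height
    record(38)
    u = u - (m > height)
    emit(5)
    num = u % 27
    return m

num = u % 27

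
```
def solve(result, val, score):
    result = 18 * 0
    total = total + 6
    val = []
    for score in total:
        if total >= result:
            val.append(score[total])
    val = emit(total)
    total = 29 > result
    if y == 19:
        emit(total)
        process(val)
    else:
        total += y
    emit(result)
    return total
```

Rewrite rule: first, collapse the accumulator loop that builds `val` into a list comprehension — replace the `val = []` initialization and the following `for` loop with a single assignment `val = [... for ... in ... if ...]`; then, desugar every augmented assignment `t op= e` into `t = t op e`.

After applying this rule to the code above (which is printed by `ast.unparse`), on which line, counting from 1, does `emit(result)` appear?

12

Transformed code:
def solve(result, val, score):
    result = 18 * 0
    total = total + 6
    val = [score[total] for score in total if total >= result]
    val = emit(total)
    total = 29 > result
    if y == 19:
        emit(total)
        process(val)
    else:
        total = total + y
    emit(result)
    return total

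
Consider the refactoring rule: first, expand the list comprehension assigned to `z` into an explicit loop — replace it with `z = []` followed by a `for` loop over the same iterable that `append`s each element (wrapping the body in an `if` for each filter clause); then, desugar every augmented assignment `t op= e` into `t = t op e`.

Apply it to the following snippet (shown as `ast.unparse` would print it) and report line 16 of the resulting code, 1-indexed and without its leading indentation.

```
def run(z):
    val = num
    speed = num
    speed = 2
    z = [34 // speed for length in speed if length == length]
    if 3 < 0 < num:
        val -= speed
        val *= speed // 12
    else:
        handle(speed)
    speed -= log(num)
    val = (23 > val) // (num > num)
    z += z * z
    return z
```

Transformed code:
def run(z):
    val = num
    speed = num
    speed = 2
    z = []
    for length in speed:
        if length == length:
            z.append(34 // speed)
    if 3 < 0 < num:
        val = val - speed
        val = val * (speed // 12)
    else:
        handle(speed)
    speed = speed - log(num)
    val = (23 > val) // (num > num)
    z = z + z * z
    return z

z = z + z * z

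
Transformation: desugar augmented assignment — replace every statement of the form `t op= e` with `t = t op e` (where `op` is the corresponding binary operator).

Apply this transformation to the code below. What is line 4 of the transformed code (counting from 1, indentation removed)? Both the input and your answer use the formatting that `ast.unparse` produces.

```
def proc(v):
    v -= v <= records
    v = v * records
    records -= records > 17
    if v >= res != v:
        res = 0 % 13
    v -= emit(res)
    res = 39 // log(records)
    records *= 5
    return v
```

Transformed code:
def proc(v):
    v = v - (v <= records)
    v = v * records
    records = records - (records > 17)
    if v >= res != v:
        res = 0 % 13
    v = v - emit(res)
    res = 39 // log(records)
    records = records * 5
    return v

records = records - (records > 17)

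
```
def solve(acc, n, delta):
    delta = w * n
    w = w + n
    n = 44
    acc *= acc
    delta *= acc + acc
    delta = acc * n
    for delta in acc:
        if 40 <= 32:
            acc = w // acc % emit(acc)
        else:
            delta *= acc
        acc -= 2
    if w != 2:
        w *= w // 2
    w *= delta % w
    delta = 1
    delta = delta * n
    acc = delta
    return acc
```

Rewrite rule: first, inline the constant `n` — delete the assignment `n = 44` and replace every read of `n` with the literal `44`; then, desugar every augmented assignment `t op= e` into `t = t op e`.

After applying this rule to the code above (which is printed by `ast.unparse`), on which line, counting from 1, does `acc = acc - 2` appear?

12

Transformed code:
def solve(acc, n, delta):
    delta = w * 44
    w = w + 44
    acc = acc * acc
    delta = delta * (acc + acc)
    delta = acc * 44
    for delta in acc:
        if 40 <= 32:
            acc = w // acc % emit(acc)
        else:
            delta = delta * acc
        acc = acc - 2
    if w != 2:
        w = w * (w // 2)
    w = w * (delta % w)
    delta = 1
    delta = delta * 44
    acc = delta
    return acc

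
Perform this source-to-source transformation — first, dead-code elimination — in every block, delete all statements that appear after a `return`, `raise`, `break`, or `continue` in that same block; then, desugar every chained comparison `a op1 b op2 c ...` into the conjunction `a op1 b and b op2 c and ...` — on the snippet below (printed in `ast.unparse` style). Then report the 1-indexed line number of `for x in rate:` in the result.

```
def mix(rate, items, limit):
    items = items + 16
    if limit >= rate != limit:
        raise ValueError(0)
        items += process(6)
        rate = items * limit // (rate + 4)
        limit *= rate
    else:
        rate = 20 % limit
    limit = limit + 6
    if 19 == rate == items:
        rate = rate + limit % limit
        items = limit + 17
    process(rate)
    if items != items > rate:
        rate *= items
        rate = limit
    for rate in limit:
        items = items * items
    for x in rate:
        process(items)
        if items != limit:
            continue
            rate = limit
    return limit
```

17

Transformed code:
def mix(rate, items, limit):
    items = items + 16
    if limit >= rate and rate != limit:
        raise ValueError(0)
    else:
        rate = 20 % limit
    limit = limit + 6
    if 19 == rate and rate == items:
        rate = rate + limit % limit
        items = limit + 17
    process(rate)
    if items != items and items > rate:
        rate *= items
        rate = limit
    for rate in limit:
        items = items * items
    for x in rate:
        process(items)
        if items != limit:
            continue
    return limit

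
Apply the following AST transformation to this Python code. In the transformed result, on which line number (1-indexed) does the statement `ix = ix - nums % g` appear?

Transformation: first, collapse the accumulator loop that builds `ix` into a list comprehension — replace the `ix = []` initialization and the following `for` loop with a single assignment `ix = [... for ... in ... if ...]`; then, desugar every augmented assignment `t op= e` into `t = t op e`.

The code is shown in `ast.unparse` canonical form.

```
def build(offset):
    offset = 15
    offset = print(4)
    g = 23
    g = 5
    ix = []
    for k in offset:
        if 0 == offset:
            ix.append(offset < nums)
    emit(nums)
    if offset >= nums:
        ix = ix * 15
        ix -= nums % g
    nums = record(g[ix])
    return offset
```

Transformed code:
def build(offset):
    offset = 15
    offset = print(4)
    g = 23
    g = 5
    ix = [offset < nums for k in offset if 0 == offset]
    emit(nums)
    if offset >= nums:
        ix = ix * 15
        ix = ix - nums % g
    nums = record(g[ix])
    return offset

10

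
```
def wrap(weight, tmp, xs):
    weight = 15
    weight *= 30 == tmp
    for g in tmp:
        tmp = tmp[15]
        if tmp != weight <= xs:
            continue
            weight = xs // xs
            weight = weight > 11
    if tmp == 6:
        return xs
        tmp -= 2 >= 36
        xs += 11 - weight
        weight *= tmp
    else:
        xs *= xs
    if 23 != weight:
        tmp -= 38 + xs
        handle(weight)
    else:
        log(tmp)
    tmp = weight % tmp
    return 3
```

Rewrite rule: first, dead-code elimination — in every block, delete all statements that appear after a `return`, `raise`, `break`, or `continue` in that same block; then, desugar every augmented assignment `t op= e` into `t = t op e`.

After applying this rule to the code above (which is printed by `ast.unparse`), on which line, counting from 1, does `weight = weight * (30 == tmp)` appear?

Transformed code:
def wrap(weight, tmp, xs):
    weight = 15
    weight = weight * (30 == tmp)
    for g in tmp:
        tmp = tmp[15]
        if tmp != weight <= xs:
            continue
    if tmp == 6:
        return xs
    else:
        xs = xs * xs
    if 23 != weight:
        tmp = tmp - (38 + xs)
        handle(weight)
    else:
        log(tmp)
    tmp = weight % tmp
    return 3

3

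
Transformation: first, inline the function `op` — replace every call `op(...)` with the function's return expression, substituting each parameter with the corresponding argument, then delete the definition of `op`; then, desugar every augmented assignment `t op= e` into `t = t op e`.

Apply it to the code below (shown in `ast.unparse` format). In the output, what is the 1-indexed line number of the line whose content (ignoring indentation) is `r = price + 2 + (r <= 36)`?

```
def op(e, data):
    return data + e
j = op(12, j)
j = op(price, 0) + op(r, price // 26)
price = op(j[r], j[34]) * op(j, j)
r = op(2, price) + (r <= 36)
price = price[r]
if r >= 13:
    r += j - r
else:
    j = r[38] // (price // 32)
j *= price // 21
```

4

Transformed code:
j = j + 12
j = 0 + price + (price // 26 + r)
price = (j[34] + j[r]) * (j + j)
r = price + 2 + (r <= 36)
price = price[r]
if r >= 13:
    r = r + (j - r)
else:
    j = r[38] // (price // 32)
j = j * (price // 21)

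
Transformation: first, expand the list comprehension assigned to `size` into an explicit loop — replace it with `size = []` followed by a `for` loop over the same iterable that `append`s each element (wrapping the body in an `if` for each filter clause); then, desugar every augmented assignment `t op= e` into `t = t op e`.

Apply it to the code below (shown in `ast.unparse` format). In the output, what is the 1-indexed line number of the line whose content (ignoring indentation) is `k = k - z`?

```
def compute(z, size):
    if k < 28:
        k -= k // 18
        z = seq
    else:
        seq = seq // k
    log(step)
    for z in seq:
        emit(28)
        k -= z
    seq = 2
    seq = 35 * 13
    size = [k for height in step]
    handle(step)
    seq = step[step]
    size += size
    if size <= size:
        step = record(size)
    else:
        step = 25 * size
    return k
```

10

Transformed code:
def compute(z, size):
    if k < 28:
        k = k - k // 18
        z = seq
    else:
        seq = seq // k
    log(step)
    for z in seq:
        emit(28)
        k = k - z
    seq = 2
    seq = 35 * 13
    size = []
    for height in step:
        size.append(k)
    handle(step)
    seq = step[step]
    size = size + size
    if size <= size:
        step = record(size)
    else:
        step = 25 * size
    return k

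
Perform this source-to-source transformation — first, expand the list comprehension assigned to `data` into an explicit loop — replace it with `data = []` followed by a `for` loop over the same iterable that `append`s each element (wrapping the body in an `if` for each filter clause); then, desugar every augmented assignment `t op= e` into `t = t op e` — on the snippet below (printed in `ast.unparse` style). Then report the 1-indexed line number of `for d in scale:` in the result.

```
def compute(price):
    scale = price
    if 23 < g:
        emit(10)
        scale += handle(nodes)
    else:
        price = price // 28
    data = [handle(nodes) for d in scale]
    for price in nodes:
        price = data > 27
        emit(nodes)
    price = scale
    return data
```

9

Transformed code:
def compute(price):
    scale = price
    if 23 < g:
        emit(10)
        scale = scale + handle(nodes)
    else:
        price = price // 28
    data = []
    for d in scale:
        data.append(handle(nodes))
    for price in nodes:
        price = data > 27
        emit(nodes)
    price = scale
    return data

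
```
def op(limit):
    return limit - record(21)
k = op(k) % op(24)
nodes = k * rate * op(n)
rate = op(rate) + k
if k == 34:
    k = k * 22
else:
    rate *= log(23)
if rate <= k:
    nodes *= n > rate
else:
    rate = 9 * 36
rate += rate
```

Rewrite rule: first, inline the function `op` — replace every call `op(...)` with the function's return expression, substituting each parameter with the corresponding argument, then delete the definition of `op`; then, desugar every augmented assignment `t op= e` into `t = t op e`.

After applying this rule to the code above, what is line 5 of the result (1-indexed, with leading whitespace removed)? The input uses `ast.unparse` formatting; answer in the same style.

Transformed code:
k = (k - record(21)) % (24 - record(21))
nodes = k * rate * (n - record(21))
rate = rate - record(21) + k
if k == 34:
    k = k * 22
else:
    rate = rate * log(23)
if rate <= k:
    nodes = nodes * (n > rate)
else:
    rate = 9 * 36
rate = rate + rate

k = k * 22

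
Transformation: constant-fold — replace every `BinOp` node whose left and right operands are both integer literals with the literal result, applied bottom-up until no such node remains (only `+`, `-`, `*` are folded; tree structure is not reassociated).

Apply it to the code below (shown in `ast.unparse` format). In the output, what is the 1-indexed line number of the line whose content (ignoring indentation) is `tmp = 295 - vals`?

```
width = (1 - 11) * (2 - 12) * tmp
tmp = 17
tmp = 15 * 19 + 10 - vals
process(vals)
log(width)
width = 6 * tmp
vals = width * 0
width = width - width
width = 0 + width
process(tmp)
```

Transformed code:
width = 100 * tmp
tmp = 17
tmp = 295 - vals
process(vals)
log(width)
width = 6 * tmp
vals = width * 0
width = width - width
width = 0 + width
process(tmp)

3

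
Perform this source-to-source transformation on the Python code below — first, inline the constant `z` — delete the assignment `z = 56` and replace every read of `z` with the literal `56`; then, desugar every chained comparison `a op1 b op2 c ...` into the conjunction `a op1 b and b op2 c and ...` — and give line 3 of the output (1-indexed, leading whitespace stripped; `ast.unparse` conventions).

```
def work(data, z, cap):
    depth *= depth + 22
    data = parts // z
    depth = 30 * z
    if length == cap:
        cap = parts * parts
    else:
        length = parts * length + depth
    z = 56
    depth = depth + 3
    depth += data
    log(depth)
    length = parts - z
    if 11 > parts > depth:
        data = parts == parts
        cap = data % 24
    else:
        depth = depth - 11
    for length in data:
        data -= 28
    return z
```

Transformed code:
def work(data, z, cap):
    depth *= depth + 22
    data = parts // 56
    depth = 30 * 56
    if length == cap:
        cap = parts * parts
    else:
        length = parts * length + depth
    depth = depth + 3
    depth += data
    log(depth)
    length = parts - 56
    if 11 > parts and parts > depth:
        data = parts == parts
        cap = data % 24
    else:
        depth = depth - 11
    for length in data:
        data -= 28
    return 56

data = parts // 56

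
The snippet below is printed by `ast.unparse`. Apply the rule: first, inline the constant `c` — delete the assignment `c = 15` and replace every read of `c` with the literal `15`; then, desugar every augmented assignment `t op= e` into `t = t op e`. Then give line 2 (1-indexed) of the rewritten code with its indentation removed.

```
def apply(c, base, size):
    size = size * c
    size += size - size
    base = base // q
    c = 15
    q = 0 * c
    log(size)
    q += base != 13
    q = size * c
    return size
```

size = size * 15

Transformed code:
def apply(c, base, size):
    size = size * 15
    size = size + (size - size)
    base = base // q
    q = 0 * 15
    log(size)
    q = q + (base != 13)
    q = size * 15
    return size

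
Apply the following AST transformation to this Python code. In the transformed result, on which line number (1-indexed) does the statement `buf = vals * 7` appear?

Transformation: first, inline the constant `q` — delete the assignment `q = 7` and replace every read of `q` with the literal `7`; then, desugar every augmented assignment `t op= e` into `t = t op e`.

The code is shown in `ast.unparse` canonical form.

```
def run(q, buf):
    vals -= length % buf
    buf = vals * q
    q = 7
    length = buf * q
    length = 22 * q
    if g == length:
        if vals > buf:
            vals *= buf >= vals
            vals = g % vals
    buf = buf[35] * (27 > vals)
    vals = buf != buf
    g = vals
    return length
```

Transformed code:
def run(q, buf):
    vals = vals - length % buf
    buf = vals * 7
    length = buf * 7
    length = 22 * 7
    if g == length:
        if vals > buf:
            vals = vals * (buf >= vals)
            vals = g % vals
    buf = buf[35] * (27 > vals)
    vals = buf != buf
    g = vals
    return length

3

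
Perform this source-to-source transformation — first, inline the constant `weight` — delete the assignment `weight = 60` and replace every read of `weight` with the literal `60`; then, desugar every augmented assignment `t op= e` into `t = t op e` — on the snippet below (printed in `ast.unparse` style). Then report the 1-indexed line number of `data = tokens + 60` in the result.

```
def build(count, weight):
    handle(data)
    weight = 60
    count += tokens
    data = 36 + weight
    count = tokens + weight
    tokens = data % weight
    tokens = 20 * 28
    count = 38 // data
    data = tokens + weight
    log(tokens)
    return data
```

Transformed code:
def build(count, weight):
    handle(data)
    count = count + tokens
    data = 36 + 60
    count = tokens + 60
    tokens = data % 60
    tokens = 20 * 28
    count = 38 // data
    data = tokens + 60
    log(tokens)
    return data

9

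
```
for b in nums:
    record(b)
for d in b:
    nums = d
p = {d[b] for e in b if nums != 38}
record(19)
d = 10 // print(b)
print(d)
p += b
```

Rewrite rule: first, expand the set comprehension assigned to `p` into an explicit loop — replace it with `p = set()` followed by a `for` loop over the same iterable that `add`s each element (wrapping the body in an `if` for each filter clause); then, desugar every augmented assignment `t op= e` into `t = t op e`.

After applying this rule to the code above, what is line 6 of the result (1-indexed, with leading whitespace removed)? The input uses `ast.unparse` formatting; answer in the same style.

for e in b:

Transformed code:
for b in nums:
    record(b)
for d in b:
    nums = d
p = set()
for e in b:
    if nums != 38:
        p.add(d[b])
record(19)
d = 10 // print(b)
print(d)
p = p + b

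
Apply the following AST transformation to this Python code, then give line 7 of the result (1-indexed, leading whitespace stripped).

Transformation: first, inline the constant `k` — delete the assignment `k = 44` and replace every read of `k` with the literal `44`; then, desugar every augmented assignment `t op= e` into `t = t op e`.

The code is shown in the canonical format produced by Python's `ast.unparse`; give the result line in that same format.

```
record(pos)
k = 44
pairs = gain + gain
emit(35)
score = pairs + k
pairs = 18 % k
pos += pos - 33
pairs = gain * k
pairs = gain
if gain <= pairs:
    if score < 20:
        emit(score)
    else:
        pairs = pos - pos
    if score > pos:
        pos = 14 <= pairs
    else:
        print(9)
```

Transformed code:
record(pos)
pairs = gain + gain
emit(35)
score = pairs + 44
pairs = 18 % 44
pos = pos + (pos - 33)
pairs = gain * 44
pairs = gain
if gain <= pairs:
    if score < 20:
        emit(score)
    else:
        pairs = pos - pos
    if score > pos:
        pos = 14 <= pairs
    else:
        print(9)

pairs = gain * 44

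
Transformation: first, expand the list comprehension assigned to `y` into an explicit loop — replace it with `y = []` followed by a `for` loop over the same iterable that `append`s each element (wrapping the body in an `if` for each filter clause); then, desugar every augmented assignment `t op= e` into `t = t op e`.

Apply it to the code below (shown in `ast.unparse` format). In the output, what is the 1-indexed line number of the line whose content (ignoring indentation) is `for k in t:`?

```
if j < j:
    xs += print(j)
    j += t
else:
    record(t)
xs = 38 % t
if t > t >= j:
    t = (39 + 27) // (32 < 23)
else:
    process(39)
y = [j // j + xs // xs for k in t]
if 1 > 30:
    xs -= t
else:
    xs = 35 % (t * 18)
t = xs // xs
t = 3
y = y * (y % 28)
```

Transformed code:
if j < j:
    xs = xs + print(j)
    j = j + t
else:
    record(t)
xs = 38 % t
if t > t >= j:
    t = (39 + 27) // (32 < 23)
else:
    process(39)
y = []
for k in t:
    y.append(j // j + xs // xs)
if 1 > 30:
    xs = xs - t
else:
    xs = 35 % (t * 18)
t = xs // xs
t = 3
y = y * (y % 28)

12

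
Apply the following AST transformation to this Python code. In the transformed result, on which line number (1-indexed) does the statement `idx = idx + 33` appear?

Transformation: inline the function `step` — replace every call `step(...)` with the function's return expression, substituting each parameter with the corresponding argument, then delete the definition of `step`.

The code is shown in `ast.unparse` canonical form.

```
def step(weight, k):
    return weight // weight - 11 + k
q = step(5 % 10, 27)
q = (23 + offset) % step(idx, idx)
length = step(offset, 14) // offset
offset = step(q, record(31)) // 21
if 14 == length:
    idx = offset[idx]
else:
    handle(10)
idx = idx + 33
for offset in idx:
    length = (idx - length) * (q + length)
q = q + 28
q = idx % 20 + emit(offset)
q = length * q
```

9

Transformed code:
q = 5 % 10 // (5 % 10) - 11 + 27
q = (23 + offset) % (idx // idx - 11 + idx)
length = (offset // offset - 11 + 14) // offset
offset = (q // q - 11 + record(31)) // 21
if 14 == length:
    idx = offset[idx]
else:
    handle(10)
idx = idx + 33
for offset in idx:
    length = (idx - length) * (q + length)
q = q + 28
q = idx % 20 + emit(offset)
q = length * q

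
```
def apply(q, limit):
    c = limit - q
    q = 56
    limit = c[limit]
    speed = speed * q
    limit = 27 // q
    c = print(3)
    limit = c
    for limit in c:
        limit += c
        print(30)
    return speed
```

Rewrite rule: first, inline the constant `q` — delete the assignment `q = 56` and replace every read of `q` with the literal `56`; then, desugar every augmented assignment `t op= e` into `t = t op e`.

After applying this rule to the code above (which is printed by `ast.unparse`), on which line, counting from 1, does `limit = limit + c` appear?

9

Transformed code:
def apply(q, limit):
    c = limit - 56
    limit = c[limit]
    speed = speed * 56
    limit = 27 // 56
    c = print(3)
    limit = c
    for limit in c:
        limit = limit + c
        print(30)
    return speed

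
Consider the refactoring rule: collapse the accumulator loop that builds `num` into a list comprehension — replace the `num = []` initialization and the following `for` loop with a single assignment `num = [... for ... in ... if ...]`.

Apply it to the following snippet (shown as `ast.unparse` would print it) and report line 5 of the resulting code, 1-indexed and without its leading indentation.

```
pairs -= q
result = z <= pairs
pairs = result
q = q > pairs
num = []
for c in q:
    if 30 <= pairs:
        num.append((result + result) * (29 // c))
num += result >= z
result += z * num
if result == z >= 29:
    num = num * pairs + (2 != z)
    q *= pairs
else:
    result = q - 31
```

num = [(result + result) * (29 // c) for c in q if 30 <= pairs]

Transformed code:
pairs -= q
result = z <= pairs
pairs = result
q = q > pairs
num = [(result + result) * (29 // c) for c in q if 30 <= pairs]
num += result >= z
result += z * num
if result == z >= 29:
    num = num * pairs + (2 != z)
    q *= pairs
else:
    result = q - 31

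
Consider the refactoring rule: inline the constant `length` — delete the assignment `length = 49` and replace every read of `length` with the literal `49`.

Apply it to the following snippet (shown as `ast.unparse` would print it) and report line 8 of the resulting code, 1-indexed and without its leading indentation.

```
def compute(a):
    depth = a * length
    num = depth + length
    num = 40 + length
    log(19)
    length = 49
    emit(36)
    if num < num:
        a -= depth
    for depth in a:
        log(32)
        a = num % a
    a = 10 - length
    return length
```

Transformed code:
def compute(a):
    depth = a * 49
    num = depth + 49
    num = 40 + 49
    log(19)
    emit(36)
    if num < num:
        a -= depth
    for depth in a:
        log(32)
        a = num % a
    a = 10 - 49
    return 49

a -= depth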